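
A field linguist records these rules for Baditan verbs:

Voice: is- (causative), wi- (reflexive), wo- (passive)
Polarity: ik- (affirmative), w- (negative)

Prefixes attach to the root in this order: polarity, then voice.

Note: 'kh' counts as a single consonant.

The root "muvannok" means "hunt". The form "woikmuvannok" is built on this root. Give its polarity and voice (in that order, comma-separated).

Segment: wo-ik-muvannok.
polarity: ik- → affirmative.
voice: wo- → passive.

affirmative, passive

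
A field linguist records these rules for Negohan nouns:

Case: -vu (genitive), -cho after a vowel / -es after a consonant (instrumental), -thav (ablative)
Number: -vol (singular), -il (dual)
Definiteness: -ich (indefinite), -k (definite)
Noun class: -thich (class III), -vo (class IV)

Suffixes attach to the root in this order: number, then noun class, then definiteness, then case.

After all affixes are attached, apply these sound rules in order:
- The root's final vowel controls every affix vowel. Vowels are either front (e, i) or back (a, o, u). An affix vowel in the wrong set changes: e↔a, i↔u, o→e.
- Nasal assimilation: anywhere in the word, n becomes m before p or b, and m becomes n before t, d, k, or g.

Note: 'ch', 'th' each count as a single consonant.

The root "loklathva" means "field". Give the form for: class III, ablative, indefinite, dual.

Attach number dual -il → loklathvail.
Attach noun class class III -thich → loklathvailthich.
Attach definiteness indefinite -ich → loklathvailthichich.
Attach case ablative -thav → loklathvailthichichthav.
Apply vowel harmony: loklathvailthichichthav → loklathvaulthuchuchthav.
Nasal assimilation: no change.

loklathvaulthuchuchthav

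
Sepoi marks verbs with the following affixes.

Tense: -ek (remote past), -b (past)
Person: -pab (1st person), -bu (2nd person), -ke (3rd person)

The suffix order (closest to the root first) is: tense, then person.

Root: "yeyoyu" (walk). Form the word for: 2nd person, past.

yeyoyubbu

Attach tense past -b → yeyoyub.
Attach person 2nd person -bu → yeyoyubbu.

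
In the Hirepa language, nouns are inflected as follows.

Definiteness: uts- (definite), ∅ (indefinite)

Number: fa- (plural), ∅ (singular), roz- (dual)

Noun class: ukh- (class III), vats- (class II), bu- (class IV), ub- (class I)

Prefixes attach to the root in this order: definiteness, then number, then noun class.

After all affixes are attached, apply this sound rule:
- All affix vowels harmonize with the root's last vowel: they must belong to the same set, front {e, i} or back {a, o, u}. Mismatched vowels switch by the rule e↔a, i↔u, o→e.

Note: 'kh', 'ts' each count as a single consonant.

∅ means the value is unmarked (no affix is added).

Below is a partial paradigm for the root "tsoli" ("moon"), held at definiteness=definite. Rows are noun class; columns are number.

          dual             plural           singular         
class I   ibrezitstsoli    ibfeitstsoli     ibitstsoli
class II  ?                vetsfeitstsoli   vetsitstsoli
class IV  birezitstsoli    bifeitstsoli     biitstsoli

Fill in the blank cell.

vetsrezitstsoli

Attach definiteness definite uts- → utstsoli.
Attach number dual roz- → rozutstsoli.
Attach noun class class II vats- → vatsrozutstsoli.
Apply vowel harmony: vatsrozutstsoli → vetsrezitstsoli.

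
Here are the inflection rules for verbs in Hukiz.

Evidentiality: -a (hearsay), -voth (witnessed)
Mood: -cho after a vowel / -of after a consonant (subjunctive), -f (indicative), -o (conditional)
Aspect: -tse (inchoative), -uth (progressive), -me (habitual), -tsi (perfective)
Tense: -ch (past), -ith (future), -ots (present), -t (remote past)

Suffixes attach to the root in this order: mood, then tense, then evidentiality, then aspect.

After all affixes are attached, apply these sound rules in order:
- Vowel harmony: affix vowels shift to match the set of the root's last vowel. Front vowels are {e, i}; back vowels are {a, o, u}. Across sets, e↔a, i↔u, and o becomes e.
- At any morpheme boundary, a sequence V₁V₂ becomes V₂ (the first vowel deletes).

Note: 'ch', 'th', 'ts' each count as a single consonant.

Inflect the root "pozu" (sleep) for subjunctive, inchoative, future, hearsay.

Attach mood subjunctive -cho (after vowel 'u') → pozucho.
Attach tense future -ith → pozuchoith.
Attach evidentiality hearsay -a → pozuchoitha.
Attach aspect inchoative -tse → pozuchoithatse.
Apply vowel harmony: pozuchoithatse → pozuchouthatsa.
Apply vowel deletion: pozuchouthatsa → pozuchuthatsa.

pozuchuthatsa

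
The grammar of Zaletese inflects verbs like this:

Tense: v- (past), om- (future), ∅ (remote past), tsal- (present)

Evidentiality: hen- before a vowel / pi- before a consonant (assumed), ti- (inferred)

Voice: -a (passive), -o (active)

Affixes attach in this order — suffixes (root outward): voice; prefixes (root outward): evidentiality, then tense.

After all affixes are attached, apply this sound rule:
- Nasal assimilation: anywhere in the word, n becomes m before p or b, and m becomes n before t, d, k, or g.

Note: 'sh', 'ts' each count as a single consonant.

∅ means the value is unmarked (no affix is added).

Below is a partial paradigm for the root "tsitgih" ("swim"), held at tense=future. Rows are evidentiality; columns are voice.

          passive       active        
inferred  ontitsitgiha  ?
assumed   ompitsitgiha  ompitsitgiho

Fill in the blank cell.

ontitsitgiho

Attach evidentiality inferred ti- → titsitgih.
Attach voice active -o → titsitgiho.
Attach tense future om- → omtitsitgiho.
Apply nasal assimilation: omtitsitgiho → ontitsitgiho.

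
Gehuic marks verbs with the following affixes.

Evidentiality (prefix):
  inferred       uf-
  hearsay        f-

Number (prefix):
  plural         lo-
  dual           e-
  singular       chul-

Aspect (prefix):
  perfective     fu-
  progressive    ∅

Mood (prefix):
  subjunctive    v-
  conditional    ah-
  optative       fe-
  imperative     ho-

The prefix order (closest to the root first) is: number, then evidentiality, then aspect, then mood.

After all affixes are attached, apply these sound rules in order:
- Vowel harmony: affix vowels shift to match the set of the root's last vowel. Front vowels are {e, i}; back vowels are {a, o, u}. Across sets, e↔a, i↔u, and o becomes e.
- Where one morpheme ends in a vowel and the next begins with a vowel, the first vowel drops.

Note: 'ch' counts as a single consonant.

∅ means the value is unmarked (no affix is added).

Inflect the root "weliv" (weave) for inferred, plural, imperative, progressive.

hifleweliv

Attach number plural lo- → loweliv.
Attach evidentiality inferred uf- → ufloweliv.
aspect = progressive: zero marking, form stays ufloweliv.
Attach mood imperative ho- → houfloweliv.
Apply vowel harmony: houfloweliv → heifleweliv.
Apply vowel deletion: heifleweliv → hifleweliv.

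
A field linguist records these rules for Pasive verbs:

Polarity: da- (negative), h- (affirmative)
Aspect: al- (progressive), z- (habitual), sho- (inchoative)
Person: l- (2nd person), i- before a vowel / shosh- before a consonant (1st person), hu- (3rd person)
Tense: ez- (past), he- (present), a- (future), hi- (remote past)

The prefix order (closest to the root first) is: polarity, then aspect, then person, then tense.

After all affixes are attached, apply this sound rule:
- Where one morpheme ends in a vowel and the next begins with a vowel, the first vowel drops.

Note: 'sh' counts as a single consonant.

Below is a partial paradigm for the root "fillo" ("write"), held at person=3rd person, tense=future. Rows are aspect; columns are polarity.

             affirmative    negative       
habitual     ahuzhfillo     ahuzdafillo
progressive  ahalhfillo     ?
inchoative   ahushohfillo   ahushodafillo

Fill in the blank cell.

ahaldafillo

Attach polarity negative da- → dafillo.
Attach aspect progressive al- → aldafillo.
Attach person 3rd person hu- → hualdafillo.
Attach tense future a- → ahualdafillo.
Apply vowel deletion: ahualdafillo → ahaldafillo.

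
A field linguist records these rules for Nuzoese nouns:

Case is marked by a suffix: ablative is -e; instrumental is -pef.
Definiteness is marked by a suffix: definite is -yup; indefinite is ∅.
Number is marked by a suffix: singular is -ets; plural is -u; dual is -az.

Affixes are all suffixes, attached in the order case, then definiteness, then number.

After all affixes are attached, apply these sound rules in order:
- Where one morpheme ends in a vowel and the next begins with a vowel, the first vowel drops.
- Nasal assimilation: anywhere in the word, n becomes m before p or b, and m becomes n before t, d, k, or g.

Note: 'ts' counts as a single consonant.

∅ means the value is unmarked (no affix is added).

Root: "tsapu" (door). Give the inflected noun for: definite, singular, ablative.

Attach case ablative -e → tsapue.
Attach definiteness definite -yup → tsapueyup.
Attach number singular -ets → tsapueyupets.
Apply vowel deletion: tsapueyupets → tsapeyupets.
Nasal assimilation: no change.

tsapeyupets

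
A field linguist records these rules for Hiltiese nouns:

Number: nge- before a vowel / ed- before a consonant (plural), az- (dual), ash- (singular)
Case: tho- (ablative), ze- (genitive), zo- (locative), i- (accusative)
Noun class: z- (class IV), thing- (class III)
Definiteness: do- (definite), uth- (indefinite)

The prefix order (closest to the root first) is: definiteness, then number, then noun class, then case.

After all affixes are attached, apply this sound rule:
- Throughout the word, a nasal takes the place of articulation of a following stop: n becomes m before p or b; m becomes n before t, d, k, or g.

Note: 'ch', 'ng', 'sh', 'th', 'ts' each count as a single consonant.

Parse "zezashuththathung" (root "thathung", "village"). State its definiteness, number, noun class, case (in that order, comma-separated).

indefinite, singular, class IV, genitive

Segment: ze-z-ash-uth-thathung.
definiteness: uth- → indefinite.
number: ash- → singular.
noun class: z- → class IV.
case: ze- → genitive.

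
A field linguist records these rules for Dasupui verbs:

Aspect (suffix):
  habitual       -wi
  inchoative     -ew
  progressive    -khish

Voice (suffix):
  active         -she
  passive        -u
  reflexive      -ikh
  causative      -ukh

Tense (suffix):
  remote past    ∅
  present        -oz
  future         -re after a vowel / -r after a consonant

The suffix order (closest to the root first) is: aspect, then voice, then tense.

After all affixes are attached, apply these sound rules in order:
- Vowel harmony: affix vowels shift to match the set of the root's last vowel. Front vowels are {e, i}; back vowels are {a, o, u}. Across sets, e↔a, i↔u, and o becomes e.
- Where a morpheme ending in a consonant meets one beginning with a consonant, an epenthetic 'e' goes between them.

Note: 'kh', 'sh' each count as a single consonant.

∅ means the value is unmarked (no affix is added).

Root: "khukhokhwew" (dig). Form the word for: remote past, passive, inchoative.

Attach aspect inchoative -ew → khukhokhwewew.
Attach voice passive -u → khukhokhwewewu.
tense = remote past: zero marking, form stays khukhokhwewewu.
Apply vowel harmony: khukhokhwewewu → khukhokhwewewi.
Epenthesis: no change.

khukhokhwewewi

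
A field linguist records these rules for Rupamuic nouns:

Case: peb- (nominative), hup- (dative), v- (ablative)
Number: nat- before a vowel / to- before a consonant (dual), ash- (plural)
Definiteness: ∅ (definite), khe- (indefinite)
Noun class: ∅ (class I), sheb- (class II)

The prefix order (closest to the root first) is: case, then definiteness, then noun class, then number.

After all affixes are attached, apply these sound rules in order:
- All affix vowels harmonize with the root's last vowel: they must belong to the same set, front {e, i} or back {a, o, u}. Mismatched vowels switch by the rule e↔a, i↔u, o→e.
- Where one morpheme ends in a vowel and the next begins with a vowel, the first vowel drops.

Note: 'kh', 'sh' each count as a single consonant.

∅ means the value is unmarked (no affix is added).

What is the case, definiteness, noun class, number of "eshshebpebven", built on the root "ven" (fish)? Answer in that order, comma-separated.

Segment: ash-sheb-peb-ven.
case: peb- → nominative.
definiteness: ∅ → definite.
noun class: sheb- → class II.
number: ash- → plural.

nominative, definite, class II, plural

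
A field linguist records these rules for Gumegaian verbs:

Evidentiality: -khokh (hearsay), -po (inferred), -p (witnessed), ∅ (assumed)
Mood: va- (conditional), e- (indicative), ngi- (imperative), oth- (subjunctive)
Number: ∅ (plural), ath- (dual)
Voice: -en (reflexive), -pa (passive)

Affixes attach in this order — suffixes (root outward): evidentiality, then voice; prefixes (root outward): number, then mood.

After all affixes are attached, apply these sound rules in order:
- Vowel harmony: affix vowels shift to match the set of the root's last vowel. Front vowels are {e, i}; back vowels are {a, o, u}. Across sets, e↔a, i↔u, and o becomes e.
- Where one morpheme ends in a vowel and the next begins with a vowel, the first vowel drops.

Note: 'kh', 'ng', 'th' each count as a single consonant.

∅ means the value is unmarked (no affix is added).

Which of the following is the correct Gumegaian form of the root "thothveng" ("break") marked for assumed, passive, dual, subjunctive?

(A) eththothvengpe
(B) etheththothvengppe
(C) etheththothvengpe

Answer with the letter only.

C

Attach number dual ath- → aththothveng.
evidentiality = assumed: zero marking, form stays aththothveng.
Attach voice passive -pa → aththothvengpa.
Attach mood subjunctive oth- → othaththothvengpa.
Apply vowel harmony: othaththothvengpa → etheththothvengpe.
Vowel deletion: no change.
So the correct form is etheththothvengpe, option (C).
(B) etheththothvengppe is wrong: it uses witnessed instead of assumed for evidentiality.
(A) eththothvengpe is wrong: it uses plural instead of dual for number.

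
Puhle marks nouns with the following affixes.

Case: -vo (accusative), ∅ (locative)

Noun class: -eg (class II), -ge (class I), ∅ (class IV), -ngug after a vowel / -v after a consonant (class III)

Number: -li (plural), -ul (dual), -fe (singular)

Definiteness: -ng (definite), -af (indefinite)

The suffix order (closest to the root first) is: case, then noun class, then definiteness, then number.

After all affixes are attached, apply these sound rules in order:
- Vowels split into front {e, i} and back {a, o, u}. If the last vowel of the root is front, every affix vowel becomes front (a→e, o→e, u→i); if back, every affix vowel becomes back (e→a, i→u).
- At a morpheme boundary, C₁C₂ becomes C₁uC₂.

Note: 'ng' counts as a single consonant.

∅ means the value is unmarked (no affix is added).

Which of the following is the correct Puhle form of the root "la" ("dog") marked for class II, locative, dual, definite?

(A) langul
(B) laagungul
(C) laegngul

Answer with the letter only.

case = locative: zero marking, form stays la.
Attach noun class class II -eg → laeg.
Attach definiteness definite -ng → laegng.
Attach number dual -ul → laegngul.
Apply vowel harmony: laegngul → laagngul.
Apply epenthesis: laagngul → laagungul.
So the correct form is laagungul, option (B).
(C) laegngul is wrong: it fails to apply the sound rule(s).
(A) langul is wrong: it uses class IV instead of class II for noun class.

B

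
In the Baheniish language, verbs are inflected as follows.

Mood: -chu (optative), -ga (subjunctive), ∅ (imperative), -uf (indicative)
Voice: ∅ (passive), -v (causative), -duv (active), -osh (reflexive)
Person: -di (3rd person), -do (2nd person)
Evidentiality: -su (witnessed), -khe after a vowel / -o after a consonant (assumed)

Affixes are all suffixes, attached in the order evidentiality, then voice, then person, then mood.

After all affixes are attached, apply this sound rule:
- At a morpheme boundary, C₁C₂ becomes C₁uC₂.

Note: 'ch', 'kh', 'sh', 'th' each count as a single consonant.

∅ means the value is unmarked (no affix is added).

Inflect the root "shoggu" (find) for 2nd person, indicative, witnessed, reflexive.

shoggusuoshudouf

Attach evidentiality witnessed -su → shoggusu.
Attach voice reflexive -osh → shoggusuosh.
Attach person 2nd person -do → shoggusuoshdo.
Attach mood indicative -uf → shoggusuoshdouf.
Apply epenthesis: shoggusuoshdouf → shoggusuoshudouf.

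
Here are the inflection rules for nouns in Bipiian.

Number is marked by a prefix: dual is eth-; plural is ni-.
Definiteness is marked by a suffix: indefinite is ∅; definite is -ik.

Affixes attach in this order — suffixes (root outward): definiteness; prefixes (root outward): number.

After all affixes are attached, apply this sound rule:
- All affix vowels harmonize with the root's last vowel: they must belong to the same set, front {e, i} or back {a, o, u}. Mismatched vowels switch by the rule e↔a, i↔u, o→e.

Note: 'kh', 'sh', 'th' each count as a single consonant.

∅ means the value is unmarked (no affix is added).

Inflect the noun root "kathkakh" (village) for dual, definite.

athkathkakhuk

Attach number dual eth- → ethkathkakh.
Attach definiteness definite -ik → ethkathkakhik.
Apply vowel harmony: ethkathkakhik → athkathkakhuk.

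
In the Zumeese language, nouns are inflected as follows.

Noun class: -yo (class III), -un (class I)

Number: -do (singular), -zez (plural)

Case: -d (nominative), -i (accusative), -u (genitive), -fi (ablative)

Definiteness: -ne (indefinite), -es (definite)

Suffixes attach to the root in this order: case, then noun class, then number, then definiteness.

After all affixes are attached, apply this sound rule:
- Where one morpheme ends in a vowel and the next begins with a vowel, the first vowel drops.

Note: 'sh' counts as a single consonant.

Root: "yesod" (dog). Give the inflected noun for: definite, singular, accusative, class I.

Attach case accusative -i → yesodi.
Attach noun class class I -un → yesodiun.
Attach number singular -do → yesodiundo.
Attach definiteness definite -es → yesodiundoes.
Apply vowel deletion: yesodiundoes → yesodundes.

yesodundes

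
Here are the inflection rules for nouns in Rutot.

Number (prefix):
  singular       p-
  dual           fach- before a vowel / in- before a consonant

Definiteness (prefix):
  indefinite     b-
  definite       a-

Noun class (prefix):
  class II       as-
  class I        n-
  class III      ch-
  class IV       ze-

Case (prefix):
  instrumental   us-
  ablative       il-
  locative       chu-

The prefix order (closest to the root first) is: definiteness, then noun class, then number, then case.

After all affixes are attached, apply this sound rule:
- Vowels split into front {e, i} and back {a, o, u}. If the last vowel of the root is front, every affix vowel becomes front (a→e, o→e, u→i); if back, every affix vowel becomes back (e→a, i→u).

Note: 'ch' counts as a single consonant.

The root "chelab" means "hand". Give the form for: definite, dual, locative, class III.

chuunchachelab

Attach definiteness definite a- → achelab.
Attach noun class class III ch- → chachelab.
Attach number dual in- (before consonant 'ch') → inchachelab.
Attach case locative chu- → chuinchachelab.
Apply vowel harmony: chuinchachelab → chuunchachelab.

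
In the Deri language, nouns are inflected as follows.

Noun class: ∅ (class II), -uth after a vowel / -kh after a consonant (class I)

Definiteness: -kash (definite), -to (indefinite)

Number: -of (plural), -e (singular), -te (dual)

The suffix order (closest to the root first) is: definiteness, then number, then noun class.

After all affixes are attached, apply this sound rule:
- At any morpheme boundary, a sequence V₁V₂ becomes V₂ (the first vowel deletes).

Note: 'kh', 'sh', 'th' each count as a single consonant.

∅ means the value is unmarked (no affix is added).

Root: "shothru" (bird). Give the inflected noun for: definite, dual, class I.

Attach definiteness definite -kash → shothrukash.
Attach number dual -te → shothrukashte.
Attach noun class class I -uth (after vowel 'e') → shothrukashteuth.
Apply vowel deletion: shothrukashteuth → shothrukashtuth.

shothrukashtuth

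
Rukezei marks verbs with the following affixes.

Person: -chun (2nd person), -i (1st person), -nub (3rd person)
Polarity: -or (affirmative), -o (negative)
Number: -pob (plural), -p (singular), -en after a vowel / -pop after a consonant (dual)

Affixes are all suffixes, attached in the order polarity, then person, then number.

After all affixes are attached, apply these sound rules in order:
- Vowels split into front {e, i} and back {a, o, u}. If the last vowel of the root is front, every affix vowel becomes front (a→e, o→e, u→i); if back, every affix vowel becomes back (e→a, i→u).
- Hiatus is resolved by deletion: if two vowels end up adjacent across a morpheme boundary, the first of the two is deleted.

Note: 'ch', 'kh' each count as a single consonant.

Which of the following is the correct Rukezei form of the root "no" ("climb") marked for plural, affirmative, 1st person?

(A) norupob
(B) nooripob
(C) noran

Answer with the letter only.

Attach polarity affirmative -or → noor.
Attach person 1st person -i → noori.
Attach number plural -pob → nooripob.
Apply vowel harmony: nooripob → noorupob.
Apply vowel deletion: noorupob → norupob.
So the correct form is norupob, option (A).
(B) nooripob is wrong: it fails to apply the sound rule(s).
(C) noran is wrong: it uses dual instead of plural for number.

A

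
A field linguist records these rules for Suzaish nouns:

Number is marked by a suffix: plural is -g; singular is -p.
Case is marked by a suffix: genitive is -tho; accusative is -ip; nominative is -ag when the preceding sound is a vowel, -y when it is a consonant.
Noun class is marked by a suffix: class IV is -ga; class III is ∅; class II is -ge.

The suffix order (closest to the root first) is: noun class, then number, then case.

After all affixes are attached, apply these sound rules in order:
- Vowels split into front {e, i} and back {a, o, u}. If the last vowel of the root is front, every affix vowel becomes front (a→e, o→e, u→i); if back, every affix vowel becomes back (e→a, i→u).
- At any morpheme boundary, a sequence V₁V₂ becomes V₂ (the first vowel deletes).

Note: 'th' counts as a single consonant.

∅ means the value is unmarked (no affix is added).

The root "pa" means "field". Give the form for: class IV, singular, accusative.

Attach noun class class IV -ga → paga.
Attach number singular -p → pagap.
Attach case accusative -ip → pagapip.
Apply vowel harmony: pagapip → pagapup.
Vowel deletion: no change.

pagapup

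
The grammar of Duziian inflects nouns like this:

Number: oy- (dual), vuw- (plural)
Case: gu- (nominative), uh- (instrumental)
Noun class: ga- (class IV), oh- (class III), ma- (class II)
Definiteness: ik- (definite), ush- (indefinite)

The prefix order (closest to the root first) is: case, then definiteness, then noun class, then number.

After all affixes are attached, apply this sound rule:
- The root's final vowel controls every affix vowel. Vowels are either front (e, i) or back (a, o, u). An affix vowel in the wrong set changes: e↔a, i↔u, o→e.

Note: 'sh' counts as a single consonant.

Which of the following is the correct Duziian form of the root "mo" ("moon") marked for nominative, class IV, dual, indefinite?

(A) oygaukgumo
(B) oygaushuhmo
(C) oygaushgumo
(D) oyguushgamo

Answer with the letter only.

Attach case nominative gu- → gumo.
Attach definiteness indefinite ush- → ushgumo.
Attach noun class class IV ga- → gaushgumo.
Attach number dual oy- → oygaushgumo.
Vowel harmony: no change.
So the correct form is oygaushgumo, option (C).
(D) oyguushgamo is wrong: it has the affixes in the wrong order.
(A) oygaukgumo is wrong: it uses definite instead of indefinite for definiteness.
(B) oygaushuhmo is wrong: it uses instrumental instead of nominative for case.

C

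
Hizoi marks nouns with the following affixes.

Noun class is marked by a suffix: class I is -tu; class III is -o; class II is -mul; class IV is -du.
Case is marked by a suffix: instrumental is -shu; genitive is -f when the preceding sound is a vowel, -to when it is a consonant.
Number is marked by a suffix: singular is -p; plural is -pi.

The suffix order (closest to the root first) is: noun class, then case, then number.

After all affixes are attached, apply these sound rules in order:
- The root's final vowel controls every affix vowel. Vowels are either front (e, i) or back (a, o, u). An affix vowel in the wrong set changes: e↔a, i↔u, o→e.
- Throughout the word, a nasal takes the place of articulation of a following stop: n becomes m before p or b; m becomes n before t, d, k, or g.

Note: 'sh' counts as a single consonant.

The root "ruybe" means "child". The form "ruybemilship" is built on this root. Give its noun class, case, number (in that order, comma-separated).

class II, instrumental, singular

Segment: ruybe-mul-shu-p.
noun class: -mul → class II.
case: -shu → instrumental.
number: -p → singular.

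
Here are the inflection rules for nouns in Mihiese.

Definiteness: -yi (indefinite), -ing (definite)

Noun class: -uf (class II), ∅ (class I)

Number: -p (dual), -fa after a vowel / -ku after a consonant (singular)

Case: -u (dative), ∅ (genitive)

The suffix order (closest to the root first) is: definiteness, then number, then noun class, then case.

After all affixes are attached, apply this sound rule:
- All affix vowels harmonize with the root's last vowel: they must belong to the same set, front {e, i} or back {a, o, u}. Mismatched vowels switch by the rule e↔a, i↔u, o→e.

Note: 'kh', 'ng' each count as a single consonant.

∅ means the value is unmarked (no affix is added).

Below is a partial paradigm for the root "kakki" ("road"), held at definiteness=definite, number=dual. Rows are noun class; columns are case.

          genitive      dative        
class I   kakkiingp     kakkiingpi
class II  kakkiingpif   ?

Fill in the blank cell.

kakkiingpifi

Attach definiteness definite -ing → kakkiing.
Attach number dual -p → kakkiingp.
Attach noun class class II -uf → kakkiingpuf.
Attach case dative -u → kakkiingpufu.
Apply vowel harmony: kakkiingpufu → kakkiingpifi.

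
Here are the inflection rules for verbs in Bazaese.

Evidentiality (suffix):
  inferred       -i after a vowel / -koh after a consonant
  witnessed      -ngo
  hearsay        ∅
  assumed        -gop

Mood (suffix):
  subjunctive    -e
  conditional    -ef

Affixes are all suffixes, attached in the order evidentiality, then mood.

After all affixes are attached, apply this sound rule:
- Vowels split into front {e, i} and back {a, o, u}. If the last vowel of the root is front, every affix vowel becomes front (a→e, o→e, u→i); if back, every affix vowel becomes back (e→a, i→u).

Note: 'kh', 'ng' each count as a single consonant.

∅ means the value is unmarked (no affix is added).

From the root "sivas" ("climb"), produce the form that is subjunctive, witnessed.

Attach evidentiality witnessed -ngo → sivasngo.
Attach mood subjunctive -e → sivasngoe.
Apply vowel harmony: sivasngoe → sivasngoa.

sivasngoa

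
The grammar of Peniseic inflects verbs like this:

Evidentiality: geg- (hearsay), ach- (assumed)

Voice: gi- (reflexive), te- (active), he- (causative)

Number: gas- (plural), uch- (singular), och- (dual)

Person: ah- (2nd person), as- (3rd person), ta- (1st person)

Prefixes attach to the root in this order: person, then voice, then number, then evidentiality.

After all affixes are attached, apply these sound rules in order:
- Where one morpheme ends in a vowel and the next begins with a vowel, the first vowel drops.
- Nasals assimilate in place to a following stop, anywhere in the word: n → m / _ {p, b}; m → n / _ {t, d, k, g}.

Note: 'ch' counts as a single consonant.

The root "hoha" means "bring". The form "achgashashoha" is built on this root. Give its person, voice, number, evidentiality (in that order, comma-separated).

Segment: ach-gas-he-as-hoha.
person: as- → 3rd person.
voice: he- → causative.
number: gas- → plural.
evidentiality: ach- → assumed.

3rd person, causative, plural, assumed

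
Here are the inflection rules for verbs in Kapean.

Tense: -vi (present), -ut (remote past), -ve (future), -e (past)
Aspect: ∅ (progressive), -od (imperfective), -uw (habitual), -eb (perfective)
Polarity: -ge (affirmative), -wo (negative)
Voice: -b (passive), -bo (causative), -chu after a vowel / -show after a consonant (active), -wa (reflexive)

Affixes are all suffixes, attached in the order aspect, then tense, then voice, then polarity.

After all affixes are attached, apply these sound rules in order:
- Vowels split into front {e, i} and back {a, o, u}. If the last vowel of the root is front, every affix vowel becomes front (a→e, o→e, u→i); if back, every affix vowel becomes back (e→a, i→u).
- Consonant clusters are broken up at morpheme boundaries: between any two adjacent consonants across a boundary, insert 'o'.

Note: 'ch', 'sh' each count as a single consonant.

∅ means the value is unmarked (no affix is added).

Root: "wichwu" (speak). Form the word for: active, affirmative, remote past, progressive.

wichwuutoshowoga

aspect = progressive: zero marking, form stays wichwu.
Attach tense remote past -ut → wichwuut.
Attach voice active -show (after consonant 't') → wichwuutshow.
Attach polarity affirmative -ge → wichwuutshowge.
Apply vowel harmony: wichwuutshowge → wichwuutshowga.
Apply epenthesis: wichwuutshowga → wichwuutoshowoga.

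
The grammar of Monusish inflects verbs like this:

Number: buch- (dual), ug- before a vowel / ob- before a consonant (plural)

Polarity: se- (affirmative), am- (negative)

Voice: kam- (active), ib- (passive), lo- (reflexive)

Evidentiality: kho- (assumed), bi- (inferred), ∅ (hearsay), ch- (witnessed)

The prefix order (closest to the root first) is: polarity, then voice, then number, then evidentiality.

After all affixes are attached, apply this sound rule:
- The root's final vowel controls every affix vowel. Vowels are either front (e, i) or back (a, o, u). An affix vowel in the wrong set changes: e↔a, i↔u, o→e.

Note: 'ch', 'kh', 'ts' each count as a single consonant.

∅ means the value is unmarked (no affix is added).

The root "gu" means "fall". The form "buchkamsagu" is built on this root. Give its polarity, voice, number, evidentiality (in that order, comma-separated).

Segment: buch-kam-se-gu.
polarity: se- → affirmative.
voice: kam- → active.
number: buch- → dual.
evidentiality: ∅ → hearsay.

affirmative, active, dual, hearsay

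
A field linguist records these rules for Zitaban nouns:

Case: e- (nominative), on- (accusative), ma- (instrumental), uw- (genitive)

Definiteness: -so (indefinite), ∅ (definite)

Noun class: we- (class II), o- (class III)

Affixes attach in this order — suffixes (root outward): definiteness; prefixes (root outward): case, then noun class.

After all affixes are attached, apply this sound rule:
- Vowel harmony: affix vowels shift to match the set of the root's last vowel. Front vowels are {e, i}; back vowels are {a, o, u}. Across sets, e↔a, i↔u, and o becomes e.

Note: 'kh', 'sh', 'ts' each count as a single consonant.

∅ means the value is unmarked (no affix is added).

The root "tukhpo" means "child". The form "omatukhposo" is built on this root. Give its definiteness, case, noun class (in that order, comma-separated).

Segment: o-ma-tukhpo-so.
definiteness: -so → indefinite.
case: ma- → instrumental.
noun class: o- → class III.

indefinite, instrumental, class III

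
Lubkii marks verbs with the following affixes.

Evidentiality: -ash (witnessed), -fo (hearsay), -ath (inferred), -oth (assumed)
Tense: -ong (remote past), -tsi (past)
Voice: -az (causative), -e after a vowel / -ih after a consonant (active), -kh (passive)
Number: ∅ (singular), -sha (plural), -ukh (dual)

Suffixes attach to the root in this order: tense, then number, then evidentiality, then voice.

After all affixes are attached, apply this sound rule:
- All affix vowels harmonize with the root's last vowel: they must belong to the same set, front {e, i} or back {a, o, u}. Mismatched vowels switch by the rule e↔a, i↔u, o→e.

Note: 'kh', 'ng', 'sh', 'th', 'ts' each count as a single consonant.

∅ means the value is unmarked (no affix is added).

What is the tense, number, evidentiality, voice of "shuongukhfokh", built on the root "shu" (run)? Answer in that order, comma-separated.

Segment: shu-ong-ukh-fo-kh.
tense: -ong → remote past.
number: -ukh → dual.
evidentiality: -fo → hearsay.
voice: -kh → passive.

remote past, dual, hearsay, passive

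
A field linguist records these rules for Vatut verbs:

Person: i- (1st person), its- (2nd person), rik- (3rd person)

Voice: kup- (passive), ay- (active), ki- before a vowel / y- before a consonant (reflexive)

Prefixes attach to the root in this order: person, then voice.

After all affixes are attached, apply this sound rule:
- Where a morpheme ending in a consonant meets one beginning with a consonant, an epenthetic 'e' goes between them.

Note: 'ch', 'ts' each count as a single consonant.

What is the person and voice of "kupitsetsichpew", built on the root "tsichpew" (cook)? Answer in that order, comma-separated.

2nd person, passive

Segment: kup-its-tsichpew.
person: its- → 2nd person.
voice: kup- → passive.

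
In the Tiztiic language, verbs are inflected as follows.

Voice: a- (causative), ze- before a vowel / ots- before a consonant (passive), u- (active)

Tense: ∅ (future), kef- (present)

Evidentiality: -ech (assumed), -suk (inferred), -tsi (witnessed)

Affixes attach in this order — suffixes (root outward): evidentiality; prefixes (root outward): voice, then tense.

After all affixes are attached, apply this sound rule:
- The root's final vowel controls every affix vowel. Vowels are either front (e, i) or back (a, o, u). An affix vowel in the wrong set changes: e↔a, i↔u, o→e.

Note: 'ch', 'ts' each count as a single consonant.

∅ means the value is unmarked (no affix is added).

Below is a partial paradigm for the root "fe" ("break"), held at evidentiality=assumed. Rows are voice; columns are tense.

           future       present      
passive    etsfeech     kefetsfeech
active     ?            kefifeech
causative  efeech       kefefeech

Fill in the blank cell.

Attach voice active u- → ufe.
tense = future: zero marking, form stays ufe.
Attach evidentiality assumed -ech → ufeech.
Apply vowel harmony: ufeech → ifeech.

ifeech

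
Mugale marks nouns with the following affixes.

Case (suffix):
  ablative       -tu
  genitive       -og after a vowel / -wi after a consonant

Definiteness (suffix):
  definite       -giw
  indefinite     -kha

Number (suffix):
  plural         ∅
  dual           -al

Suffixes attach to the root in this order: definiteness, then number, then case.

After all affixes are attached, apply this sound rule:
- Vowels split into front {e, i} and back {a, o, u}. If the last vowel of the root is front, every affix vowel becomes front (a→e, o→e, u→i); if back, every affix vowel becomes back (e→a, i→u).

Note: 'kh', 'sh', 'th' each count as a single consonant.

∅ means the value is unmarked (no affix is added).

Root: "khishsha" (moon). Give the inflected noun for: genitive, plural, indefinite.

Attach definiteness indefinite -kha → khishshakha.
number = plural: zero marking, form stays khishshakha.
Attach case genitive -og (after vowel 'a') → khishshakhaog.
Vowel harmony: no change.

khishshakhaog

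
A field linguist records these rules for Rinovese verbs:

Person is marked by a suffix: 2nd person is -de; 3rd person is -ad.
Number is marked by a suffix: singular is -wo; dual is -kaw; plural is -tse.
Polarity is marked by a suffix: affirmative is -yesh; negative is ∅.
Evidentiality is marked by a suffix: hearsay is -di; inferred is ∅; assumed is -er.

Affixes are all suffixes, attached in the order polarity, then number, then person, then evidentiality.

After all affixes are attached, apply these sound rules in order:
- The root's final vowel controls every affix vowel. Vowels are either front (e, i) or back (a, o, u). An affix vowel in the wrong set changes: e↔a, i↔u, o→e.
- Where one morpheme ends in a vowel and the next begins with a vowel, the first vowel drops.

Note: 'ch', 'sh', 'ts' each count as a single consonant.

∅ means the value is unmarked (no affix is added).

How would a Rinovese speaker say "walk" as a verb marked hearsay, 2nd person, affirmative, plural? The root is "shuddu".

shudduyashtsadadu

Attach polarity affirmative -yesh → shudduyesh.
Attach number plural -tse → shudduyeshtse.
Attach person 2nd person -de → shudduyeshtsede.
Attach evidentiality hearsay -di → shudduyeshtsededi.
Apply vowel harmony: shudduyeshtsededi → shudduyashtsadadu.
Vowel deletion: no change.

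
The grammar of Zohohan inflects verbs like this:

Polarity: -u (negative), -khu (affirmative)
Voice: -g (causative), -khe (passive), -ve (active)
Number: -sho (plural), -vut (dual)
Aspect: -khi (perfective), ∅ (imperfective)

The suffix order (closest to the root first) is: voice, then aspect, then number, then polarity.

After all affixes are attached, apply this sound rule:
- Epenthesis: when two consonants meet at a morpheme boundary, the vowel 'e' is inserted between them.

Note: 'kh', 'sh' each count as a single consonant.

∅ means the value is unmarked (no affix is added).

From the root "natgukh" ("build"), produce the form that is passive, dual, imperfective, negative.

natgukhekhevutu

Attach voice passive -khe → natgukhkhe.
aspect = imperfective: zero marking, form stays natgukhkhe.
Attach number dual -vut → natgukhkhevut.
Attach polarity negative -u → natgukhkhevutu.
Apply epenthesis: natgukhkhevutu → natgukhekhevutu.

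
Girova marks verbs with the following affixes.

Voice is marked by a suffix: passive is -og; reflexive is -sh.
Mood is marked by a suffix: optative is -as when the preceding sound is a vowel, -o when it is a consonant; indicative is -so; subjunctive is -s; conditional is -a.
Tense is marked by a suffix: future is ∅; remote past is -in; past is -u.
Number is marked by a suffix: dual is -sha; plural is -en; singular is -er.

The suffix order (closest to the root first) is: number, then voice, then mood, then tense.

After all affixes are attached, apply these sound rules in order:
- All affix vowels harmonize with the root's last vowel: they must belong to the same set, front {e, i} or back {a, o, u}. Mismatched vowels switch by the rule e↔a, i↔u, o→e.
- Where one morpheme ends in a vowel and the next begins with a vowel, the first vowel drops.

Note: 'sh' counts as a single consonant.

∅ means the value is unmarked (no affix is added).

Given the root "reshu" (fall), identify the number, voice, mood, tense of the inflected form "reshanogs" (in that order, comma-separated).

Segment: reshu-en-og-s.
number: -en → plural.
voice: -og → passive.
mood: -s → subjunctive.
tense: ∅ → future.

plural, passive, subjunctive, future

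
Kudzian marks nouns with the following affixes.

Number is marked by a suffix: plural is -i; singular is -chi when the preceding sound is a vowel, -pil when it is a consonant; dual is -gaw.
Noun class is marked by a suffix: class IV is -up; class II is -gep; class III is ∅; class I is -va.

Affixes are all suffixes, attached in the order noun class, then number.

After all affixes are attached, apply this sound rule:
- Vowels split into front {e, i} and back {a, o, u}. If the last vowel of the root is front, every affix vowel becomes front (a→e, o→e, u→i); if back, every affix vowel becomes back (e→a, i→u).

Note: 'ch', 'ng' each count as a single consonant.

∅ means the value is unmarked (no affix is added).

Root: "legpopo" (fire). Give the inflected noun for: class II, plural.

legpopogapu

Attach noun class class II -gep → legpopogep.
Attach number plural -i → legpopogepi.
Apply vowel harmony: legpopogepi → legpopogapu.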